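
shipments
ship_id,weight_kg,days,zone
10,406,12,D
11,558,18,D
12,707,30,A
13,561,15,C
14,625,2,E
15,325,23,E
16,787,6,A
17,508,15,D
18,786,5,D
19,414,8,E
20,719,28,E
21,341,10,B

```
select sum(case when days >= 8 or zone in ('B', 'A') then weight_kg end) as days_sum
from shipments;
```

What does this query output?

5326

ship_id=10: ✓ → 406
ship_id=11: ✓ → 558
ship_id=12: ✓ → 707
ship_id=13: ✓ → 561
ship_id=14: ✗
ship_id=15: ✓ → 325
ship_id=16: ✓ → 787
ship_id=17: ✓ → 508
ship_id=18: ✗
ship_id=19: ✓ → 414
ship_id=20: ✓ → 719
ship_id=21: ✓ → 341
days_sum = 406 + 558 + 707 + 561 + 325 + 787 + 508 + 414 + 719 + 341 = 5326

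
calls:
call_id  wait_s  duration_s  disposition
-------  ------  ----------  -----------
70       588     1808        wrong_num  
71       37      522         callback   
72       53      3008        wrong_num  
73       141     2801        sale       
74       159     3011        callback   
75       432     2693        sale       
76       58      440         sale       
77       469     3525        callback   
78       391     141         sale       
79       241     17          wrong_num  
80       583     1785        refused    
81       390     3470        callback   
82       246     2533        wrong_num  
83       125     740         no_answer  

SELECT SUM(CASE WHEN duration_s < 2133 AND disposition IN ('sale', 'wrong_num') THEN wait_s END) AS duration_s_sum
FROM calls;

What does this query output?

call_id=70: ✓ → 588
call_id=71: ✗
call_id=72: ✗
call_id=73: ✗
call_id=74: ✗
call_id=75: ✗
call_id=76: ✓ → 58
call_id=77: ✗
call_id=78: ✓ → 391
call_id=79: ✓ → 241
call_id=80: ✗
call_id=81: ✗
call_id=82: ✗
call_id=83: ✗
duration_s_sum = 588 + 58 + 391 + 241 = 1278

1278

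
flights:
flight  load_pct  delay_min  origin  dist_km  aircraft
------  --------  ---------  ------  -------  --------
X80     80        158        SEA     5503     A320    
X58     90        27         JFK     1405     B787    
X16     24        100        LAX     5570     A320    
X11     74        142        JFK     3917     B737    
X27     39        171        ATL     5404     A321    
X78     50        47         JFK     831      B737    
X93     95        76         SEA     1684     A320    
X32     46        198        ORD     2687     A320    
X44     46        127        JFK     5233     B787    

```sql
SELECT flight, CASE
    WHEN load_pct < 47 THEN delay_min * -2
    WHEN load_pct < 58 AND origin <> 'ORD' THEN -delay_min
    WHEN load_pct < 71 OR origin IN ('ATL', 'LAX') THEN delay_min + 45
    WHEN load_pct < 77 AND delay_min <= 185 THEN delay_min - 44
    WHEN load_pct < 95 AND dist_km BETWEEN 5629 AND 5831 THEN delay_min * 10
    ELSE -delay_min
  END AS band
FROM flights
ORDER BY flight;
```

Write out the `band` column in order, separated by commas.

flight=X11: load_pct < 77 AND delay_min <= 185 → 98
flight=X16: load_pct < 47 → -200
flight=X27: load_pct < 47 → -342
flight=X32: load_pct < 47 → -396
flight=X44: load_pct < 47 → -254
flight=X58: ELSE → -27
flight=X78: load_pct < 58 AND origin <> 'ORD' → -47
flight=X80: ELSE → -158
flight=X93: ELSE → -76

98, -200, -342, -396, -254, -27, -47, -158, -76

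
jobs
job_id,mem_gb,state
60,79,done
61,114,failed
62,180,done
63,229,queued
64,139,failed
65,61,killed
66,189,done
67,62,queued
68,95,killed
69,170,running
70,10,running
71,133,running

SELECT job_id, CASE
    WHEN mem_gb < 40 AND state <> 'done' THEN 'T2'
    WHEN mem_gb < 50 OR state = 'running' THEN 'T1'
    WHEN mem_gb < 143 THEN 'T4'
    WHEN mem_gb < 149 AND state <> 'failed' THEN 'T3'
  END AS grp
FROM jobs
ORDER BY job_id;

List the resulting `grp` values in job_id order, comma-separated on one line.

T4, T4, NULL, NULL, T4, T4, NULL, T4, T4, T1, T2, T1

job_id=60: mem_gb < 143 → T4
job_id=61: mem_gb < 143 → T4
job_id=62: (no match → NULL) → NULL
job_id=63: (no match → NULL) → NULL
job_id=64: mem_gb < 143 → T4
job_id=65: mem_gb < 143 → T4
job_id=66: (no match → NULL) → NULL
job_id=67: mem_gb < 143 → T4
job_id=68: mem_gb < 143 → T4
job_id=69: mem_gb < 50 OR state = 'running' → T1
job_id=70: mem_gb < 40 AND state <> 'done' → T2
job_id=71: mem_gb < 50 OR state = 'running' → T1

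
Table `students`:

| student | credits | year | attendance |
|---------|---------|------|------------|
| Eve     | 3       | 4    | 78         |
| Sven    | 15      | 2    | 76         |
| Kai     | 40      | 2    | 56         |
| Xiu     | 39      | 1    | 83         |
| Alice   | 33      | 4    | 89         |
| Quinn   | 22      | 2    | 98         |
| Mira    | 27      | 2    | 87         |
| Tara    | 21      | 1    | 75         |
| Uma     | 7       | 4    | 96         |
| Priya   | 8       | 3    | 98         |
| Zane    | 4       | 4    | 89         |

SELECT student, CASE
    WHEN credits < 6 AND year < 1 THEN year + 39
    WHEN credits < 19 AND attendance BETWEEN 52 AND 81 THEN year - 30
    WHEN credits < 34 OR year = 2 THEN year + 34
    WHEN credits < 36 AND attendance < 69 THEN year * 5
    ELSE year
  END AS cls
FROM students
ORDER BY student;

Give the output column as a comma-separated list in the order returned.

student=Alice: credits < 34 OR year = 2 → 38
student=Eve: credits < 19 AND attendance BETWEEN 52 AND 81 → -26
student=Kai: credits < 34 OR year = 2 → 36
student=Mira: credits < 34 OR year = 2 → 36
student=Priya: credits < 34 OR year = 2 → 37
student=Quinn: credits < 34 OR year = 2 → 36
student=Sven: credits < 19 AND attendance BETWEEN 52 AND 81 → -28
student=Tara: credits < 34 OR year = 2 → 35
student=Uma: credits < 34 OR year = 2 → 38
student=Xiu: ELSE → 1
student=Zane: credits < 34 OR year = 2 → 38

38, -26, 36, 36, 37, 36, -28, 35, 38, 1, 38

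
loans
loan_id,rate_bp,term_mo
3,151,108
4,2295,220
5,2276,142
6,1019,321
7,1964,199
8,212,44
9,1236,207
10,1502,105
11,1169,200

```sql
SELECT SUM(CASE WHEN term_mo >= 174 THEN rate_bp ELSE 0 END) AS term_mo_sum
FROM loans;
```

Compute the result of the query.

7683

loan_id=3: ✗
loan_id=4: ✓ → 2295
loan_id=5: ✗
loan_id=6: ✓ → 1019
loan_id=7: ✓ → 1964
loan_id=8: ✗
loan_id=9: ✓ → 1236
loan_id=10: ✗
loan_id=11: ✓ → 1169
term_mo_sum = 2295 + 1019 + 1964 + 1236 + 1169 = 7683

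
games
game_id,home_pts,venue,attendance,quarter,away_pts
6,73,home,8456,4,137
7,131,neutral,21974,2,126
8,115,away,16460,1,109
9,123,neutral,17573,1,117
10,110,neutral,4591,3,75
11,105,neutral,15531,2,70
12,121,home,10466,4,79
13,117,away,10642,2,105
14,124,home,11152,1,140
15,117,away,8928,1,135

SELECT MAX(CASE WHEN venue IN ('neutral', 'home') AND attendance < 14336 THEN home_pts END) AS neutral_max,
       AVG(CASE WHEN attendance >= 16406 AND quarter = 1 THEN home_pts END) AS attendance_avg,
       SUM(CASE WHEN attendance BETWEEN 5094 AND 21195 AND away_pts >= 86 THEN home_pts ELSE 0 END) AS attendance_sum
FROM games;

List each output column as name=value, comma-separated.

neutral_max=124, attendance_avg=119, attendance_sum=669

[neutral_max: venue IN ('neutral', 'home') AND attendance < 14336]
game_id=6: ✓ → 73
game_id=7: ✗
game_id=8: ✗
game_id=9: ✗
game_id=10: ✓ → 110
game_id=11: ✗
game_id=12: ✓ → 121
game_id=13: ✗
game_id=14: ✓ → 124
game_id=15: ✗
neutral_max = MAX(73, 110, 121, 124) = 124
—
[attendance_avg: attendance >= 16406 AND quarter = 1]
game_id=6: ✗
game_id=7: ✗
game_id=8: ✓ → 115
game_id=9: ✓ → 123
game_id=10: ✗
game_id=11: ✗
game_id=12: ✗
game_id=13: ✗
game_id=14: ✗
game_id=15: ✗
attendance_avg = (115 + 123) / 2 = 119
—
[attendance_sum: attendance BETWEEN 5094 AND 21195 AND away_pts >= 86]
game_id=6: ✓ → 73
game_id=7: ✗
game_id=8: ✓ → 115
game_id=9: ✓ → 123
game_id=10: ✗
game_id=11: ✗
game_id=12: ✗
game_id=13: ✓ → 117
game_id=14: ✓ → 124
game_id=15: ✓ → 117
attendance_sum = 73 + 115 + 123 + 117 + 124 + 117 = 669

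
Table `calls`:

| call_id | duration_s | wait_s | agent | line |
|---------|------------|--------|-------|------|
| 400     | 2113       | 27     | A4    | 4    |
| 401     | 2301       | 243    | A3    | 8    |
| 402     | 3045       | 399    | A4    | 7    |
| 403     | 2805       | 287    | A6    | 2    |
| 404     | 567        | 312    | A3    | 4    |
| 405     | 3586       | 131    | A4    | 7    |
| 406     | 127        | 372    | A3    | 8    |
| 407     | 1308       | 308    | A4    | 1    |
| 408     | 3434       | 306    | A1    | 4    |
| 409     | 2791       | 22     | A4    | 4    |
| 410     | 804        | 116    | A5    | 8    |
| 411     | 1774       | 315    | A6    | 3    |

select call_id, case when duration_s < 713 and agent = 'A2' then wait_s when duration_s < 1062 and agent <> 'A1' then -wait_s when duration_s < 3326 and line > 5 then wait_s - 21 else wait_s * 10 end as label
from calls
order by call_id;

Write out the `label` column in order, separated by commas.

270, 222, 378, 2870, -312, 1310, -372, 3080, 3060, 220, -116, 3150

call_id=400: ELSE → 270
call_id=401: duration_s < 3326 and line > 5 → 222
call_id=402: duration_s < 3326 and line > 5 → 378
call_id=403: ELSE → 2870
call_id=404: duration_s < 1062 and agent <> 'A1' → -312
call_id=405: ELSE → 1310
call_id=406: duration_s < 1062 and agent <> 'A1' → -372
call_id=407: ELSE → 3080
call_id=408: ELSE → 3060
call_id=409: ELSE → 220
call_id=410: duration_s < 1062 and agent <> 'A1' → -116
call_id=411: ELSE → 3150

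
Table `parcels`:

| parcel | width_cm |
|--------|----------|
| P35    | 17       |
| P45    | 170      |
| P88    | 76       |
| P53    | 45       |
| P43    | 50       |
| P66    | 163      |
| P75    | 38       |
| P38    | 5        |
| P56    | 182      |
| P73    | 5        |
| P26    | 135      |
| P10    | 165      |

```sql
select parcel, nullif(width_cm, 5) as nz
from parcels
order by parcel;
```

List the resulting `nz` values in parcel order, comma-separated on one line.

parcel=P10: width_cm=165 vs 5: differ → 165
parcel=P26: width_cm=135 vs 5: differ → 135
parcel=P35: width_cm=17 vs 5: differ → 17
parcel=P38: width_cm=5 vs 5: equal → NULL
parcel=P43: width_cm=50 vs 5: differ → 50
parcel=P45: width_cm=170 vs 5: differ → 170
parcel=P53: width_cm=45 vs 5: differ → 45
parcel=P56: width_cm=182 vs 5: differ → 182
parcel=P66: width_cm=163 vs 5: differ → 163
parcel=P73: width_cm=5 vs 5: equal → NULL
parcel=P75: width_cm=38 vs 5: differ → 38
parcel=P88: width_cm=76 vs 5: differ → 76

165, 135, 17, NULL, 50, 170, 45, 182, 163, NULL, 38, 76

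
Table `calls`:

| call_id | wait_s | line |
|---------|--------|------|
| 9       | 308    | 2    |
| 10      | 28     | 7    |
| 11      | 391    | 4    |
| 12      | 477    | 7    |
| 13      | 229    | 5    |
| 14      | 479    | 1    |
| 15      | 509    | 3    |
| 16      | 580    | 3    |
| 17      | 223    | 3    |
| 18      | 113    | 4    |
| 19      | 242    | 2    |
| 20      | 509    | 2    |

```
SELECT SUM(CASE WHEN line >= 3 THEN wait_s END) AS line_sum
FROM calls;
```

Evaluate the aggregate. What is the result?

call_id=9: ✗
call_id=10: ✓ → 28
call_id=11: ✓ → 391
call_id=12: ✓ → 477
call_id=13: ✓ → 229
call_id=14: ✗
call_id=15: ✓ → 509
call_id=16: ✓ → 580
call_id=17: ✓ → 223
call_id=18: ✓ → 113
call_id=19: ✗
call_id=20: ✗
line_sum = 28 + 391 + 477 + 229 + 509 + 580 + 223 + 113 = 2550

2550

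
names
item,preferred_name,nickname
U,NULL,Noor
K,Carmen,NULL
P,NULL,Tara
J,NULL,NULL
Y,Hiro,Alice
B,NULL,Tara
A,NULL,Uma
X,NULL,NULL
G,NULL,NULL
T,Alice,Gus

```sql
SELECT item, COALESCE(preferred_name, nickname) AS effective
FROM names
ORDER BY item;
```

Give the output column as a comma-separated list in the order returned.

item=A: preferred_name=NULL, nickname=Uma → Uma
item=B: preferred_name=NULL, nickname=Tara → Tara
item=G: preferred_name=NULL, nickname=NULL (all NULL) → NULL
item=J: preferred_name=NULL, nickname=NULL (all NULL) → NULL
item=K: preferred_name=Carmen → Carmen
item=P: preferred_name=NULL, nickname=Tara → Tara
item=T: preferred_name=Alice → Alice
item=U: preferred_name=NULL, nickname=Noor → Noor
item=X: preferred_name=NULL, nickname=NULL (all NULL) → NULL
item=Y: preferred_name=Hiro → Hiro

Uma, Tara, NULL, NULL, Carmen, Tara, Alice, Noor, NULL, Hiro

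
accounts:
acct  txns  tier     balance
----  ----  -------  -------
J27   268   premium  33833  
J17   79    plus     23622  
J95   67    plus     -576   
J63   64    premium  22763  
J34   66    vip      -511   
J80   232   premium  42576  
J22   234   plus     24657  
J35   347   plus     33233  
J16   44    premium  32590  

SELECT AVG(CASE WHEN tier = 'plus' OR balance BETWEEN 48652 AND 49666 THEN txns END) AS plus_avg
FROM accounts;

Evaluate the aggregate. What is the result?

acct=J27: ✗
acct=J17: ✓ → 79
acct=J95: ✓ → 67
acct=J63: ✗
acct=J34: ✗
acct=J80: ✗
acct=J22: ✓ → 234
acct=J35: ✓ → 347
acct=J16: ✗
plus_avg = (79 + 67 + 234 + 347) / 4 = 181.75

181.75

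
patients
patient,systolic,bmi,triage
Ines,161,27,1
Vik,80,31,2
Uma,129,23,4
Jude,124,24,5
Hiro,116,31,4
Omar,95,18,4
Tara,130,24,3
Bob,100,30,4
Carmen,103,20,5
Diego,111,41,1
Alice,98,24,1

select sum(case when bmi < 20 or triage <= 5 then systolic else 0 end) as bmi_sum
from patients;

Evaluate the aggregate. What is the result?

patient=Ines: ✓ → 161
patient=Vik: ✓ → 80
patient=Uma: ✓ → 129
patient=Jude: ✓ → 124
patient=Hiro: ✓ → 116
patient=Omar: ✓ → 95
patient=Tara: ✓ → 130
patient=Bob: ✓ → 100
patient=Carmen: ✓ → 103
patient=Diego: ✓ → 111
patient=Alice: ✓ → 98
bmi_sum = 161 + 80 + 129 + 124 + 116 + 95 + 130 + 100 + 103 + 111 + 98 = 1247

1247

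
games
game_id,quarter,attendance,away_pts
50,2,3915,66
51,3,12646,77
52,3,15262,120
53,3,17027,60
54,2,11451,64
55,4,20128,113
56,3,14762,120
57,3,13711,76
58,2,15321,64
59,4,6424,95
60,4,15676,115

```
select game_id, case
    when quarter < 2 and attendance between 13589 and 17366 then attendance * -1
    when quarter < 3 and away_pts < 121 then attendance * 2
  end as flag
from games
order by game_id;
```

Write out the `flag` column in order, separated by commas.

game_id=50: quarter < 3 and away_pts < 121 → 7830
game_id=51: (no match → NULL) → NULL
game_id=52: (no match → NULL) → NULL
game_id=53: (no match → NULL) → NULL
game_id=54: quarter < 3 and away_pts < 121 → 22902
game_id=55: (no match → NULL) → NULL
game_id=56: (no match → NULL) → NULL
game_id=57: (no match → NULL) → NULL
game_id=58: quarter < 3 and away_pts < 121 → 30642
game_id=59: (no match → NULL) → NULL
game_id=60: (no match → NULL) → NULL

7830, NULL, NULL, NULL, 22902, NULL, NULL, NULL, 30642, NULL, NULL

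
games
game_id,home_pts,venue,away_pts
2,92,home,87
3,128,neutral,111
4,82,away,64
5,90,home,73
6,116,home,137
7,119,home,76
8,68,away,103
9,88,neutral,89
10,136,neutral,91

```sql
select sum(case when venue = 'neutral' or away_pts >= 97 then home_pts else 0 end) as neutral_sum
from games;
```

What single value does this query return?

game_id=2: ✗
game_id=3: ✓ → 128
game_id=4: ✗
game_id=5: ✗
game_id=6: ✓ → 116
game_id=7: ✗
game_id=8: ✓ → 68
game_id=9: ✓ → 88
game_id=10: ✓ → 136
neutral_sum = 128 + 116 + 68 + 88 + 136 = 536

536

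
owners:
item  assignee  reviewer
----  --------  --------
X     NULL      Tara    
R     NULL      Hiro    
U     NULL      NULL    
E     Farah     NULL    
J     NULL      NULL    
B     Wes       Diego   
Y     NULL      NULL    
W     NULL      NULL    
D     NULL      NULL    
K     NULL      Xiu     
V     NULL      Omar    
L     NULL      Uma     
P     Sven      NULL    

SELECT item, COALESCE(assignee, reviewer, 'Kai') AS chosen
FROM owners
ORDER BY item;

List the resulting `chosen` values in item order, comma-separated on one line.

item=B: assignee=Wes → Wes
item=D: assignee=NULL, reviewer=NULL, → literal Kai → Kai
item=E: assignee=Farah → Farah
item=J: assignee=NULL, reviewer=NULL, → literal Kai → Kai
item=K: assignee=NULL, reviewer=Xiu → Xiu
item=L: assignee=NULL, reviewer=Uma → Uma
item=P: assignee=Sven → Sven
item=R: assignee=NULL, reviewer=Hiro → Hiro
item=U: assignee=NULL, reviewer=NULL, → literal Kai → Kai
item=V: assignee=NULL, reviewer=Omar → Omar
item=W: assignee=NULL, reviewer=NULL, → literal Kai → Kai
item=X: assignee=NULL, reviewer=Tara → Tara
item=Y: assignee=NULL, reviewer=NULL, → literal Kai → Kai

Wes, Kai, Farah, Kai, Xiu, Uma, Sven, Hiro, Kai, Omar, Kai, Tara, Kai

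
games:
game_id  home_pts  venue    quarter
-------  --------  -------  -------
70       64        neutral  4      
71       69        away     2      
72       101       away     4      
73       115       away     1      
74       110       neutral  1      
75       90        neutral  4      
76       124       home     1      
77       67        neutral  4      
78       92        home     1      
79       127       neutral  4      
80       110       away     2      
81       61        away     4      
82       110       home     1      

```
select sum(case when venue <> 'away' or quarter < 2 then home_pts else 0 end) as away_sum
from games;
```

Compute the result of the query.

899

game_id=70: ✓ → 64
game_id=71: ✗
game_id=72: ✗
game_id=73: ✓ → 115
game_id=74: ✓ → 110
game_id=75: ✓ → 90
game_id=76: ✓ → 124
game_id=77: ✓ → 67
game_id=78: ✓ → 92
game_id=79: ✓ → 127
game_id=80: ✗
game_id=81: ✗
game_id=82: ✓ → 110
away_sum = 64 + 115 + 110 + 90 + 124 + 67 + 92 + 127 + 110 = 899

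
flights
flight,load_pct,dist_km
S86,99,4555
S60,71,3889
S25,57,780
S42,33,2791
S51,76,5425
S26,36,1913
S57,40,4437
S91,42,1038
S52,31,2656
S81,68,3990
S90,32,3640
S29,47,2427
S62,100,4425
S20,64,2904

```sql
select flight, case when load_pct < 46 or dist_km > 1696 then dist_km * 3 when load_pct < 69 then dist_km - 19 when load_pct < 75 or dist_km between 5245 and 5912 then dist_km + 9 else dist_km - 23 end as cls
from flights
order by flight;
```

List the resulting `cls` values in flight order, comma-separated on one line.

flight=S20: load_pct < 46 or dist_km > 1696 → 8712
flight=S25: load_pct < 69 → 761
flight=S26: load_pct < 46 or dist_km > 1696 → 5739
flight=S29: load_pct < 46 or dist_km > 1696 → 7281
flight=S42: load_pct < 46 or dist_km > 1696 → 8373
flight=S51: load_pct < 46 or dist_km > 1696 → 16275
flight=S52: load_pct < 46 or dist_km > 1696 → 7968
flight=S57: load_pct < 46 or dist_km > 1696 → 13311
flight=S60: load_pct < 46 or dist_km > 1696 → 11667
flight=S62: load_pct < 46 or dist_km > 1696 → 13275
flight=S81: load_pct < 46 or dist_km > 1696 → 11970
flight=S86: load_pct < 46 or dist_km > 1696 → 13665
flight=S90: load_pct < 46 or dist_km > 1696 → 10920
flight=S91: load_pct < 46 or dist_km > 1696 → 3114

8712, 761, 5739, 7281, 8373, 16275, 7968, 13311, 11667, 13275, 11970, 13665, 10920, 3114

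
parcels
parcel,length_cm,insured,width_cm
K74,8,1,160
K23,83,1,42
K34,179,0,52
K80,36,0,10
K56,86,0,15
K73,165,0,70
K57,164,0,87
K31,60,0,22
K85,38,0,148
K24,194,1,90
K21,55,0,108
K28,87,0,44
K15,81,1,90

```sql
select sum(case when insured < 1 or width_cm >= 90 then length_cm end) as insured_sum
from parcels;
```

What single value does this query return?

parcel=K74: ✓ → 8
parcel=K23: ✗
parcel=K34: ✓ → 179
parcel=K80: ✓ → 36
parcel=K56: ✓ → 86
parcel=K73: ✓ → 165
parcel=K57: ✓ → 164
parcel=K31: ✓ → 60
parcel=K85: ✓ → 38
parcel=K24: ✓ → 194
parcel=K21: ✓ → 55
parcel=K28: ✓ → 87
parcel=K15: ✓ → 81
insured_sum = 8 + 179 + 36 + 86 + 165 + 164 + 60 + 38 + 194 + 55 + 87 + 81 = 1153

1153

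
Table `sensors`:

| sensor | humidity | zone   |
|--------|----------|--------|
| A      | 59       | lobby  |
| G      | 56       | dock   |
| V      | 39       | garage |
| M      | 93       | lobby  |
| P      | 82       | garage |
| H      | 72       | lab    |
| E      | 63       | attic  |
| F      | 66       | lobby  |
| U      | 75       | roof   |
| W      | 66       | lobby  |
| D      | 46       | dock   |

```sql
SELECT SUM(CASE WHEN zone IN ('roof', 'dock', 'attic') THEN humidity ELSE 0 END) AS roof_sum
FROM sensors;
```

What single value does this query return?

240

sensor=A: ✗
sensor=G: ✓ → 56
sensor=V: ✗
sensor=M: ✗
sensor=P: ✗
sensor=H: ✗
sensor=E: ✓ → 63
sensor=F: ✗
sensor=U: ✓ → 75
sensor=W: ✗
sensor=D: ✓ → 46
roof_sum = 56 + 63 + 75 + 46 = 240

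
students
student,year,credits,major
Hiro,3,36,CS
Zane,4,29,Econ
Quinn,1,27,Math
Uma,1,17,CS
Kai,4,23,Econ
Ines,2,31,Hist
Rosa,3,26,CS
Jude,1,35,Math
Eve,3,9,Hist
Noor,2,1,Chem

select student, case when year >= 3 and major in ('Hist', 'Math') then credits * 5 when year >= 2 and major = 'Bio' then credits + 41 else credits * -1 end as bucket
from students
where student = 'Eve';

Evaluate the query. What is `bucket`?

45

student = Eve: year=3, credits=9, major=Hist.
year >= 3 and major in ('Hist', 'Math') → true → 45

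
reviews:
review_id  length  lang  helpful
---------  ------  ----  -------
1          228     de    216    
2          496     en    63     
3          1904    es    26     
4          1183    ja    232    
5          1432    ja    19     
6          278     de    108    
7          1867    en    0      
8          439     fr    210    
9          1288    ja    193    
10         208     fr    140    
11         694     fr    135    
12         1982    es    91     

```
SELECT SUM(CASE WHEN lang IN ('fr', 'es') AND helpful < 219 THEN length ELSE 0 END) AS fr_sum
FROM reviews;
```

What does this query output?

5227

review_id=1: ✗
review_id=2: ✗
review_id=3: ✓ → 1904
review_id=4: ✗
review_id=5: ✗
review_id=6: ✗
review_id=7: ✗
review_id=8: ✓ → 439
review_id=9: ✗
review_id=10: ✓ → 208
review_id=11: ✓ → 694
review_id=12: ✓ → 1982
fr_sum = 1904 + 439 + 208 + 694 + 1982 = 5227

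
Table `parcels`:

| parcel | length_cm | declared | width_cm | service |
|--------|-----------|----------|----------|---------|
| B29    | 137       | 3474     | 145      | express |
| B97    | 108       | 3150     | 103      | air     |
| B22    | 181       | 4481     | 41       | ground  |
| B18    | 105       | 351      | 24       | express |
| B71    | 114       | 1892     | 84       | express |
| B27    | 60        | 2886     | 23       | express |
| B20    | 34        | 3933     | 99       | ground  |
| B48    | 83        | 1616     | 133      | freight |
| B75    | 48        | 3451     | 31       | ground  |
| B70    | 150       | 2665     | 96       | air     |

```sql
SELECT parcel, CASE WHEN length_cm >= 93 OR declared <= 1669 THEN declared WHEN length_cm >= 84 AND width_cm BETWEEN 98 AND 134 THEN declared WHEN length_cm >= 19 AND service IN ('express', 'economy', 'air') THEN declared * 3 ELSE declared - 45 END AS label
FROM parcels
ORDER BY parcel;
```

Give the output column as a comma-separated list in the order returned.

351, 3888, 4481, 8658, 3474, 1616, 2665, 1892, 3406, 3150

parcel=B18: length_cm >= 93 OR declared <= 1669 → 351
parcel=B20: ELSE → 3888
parcel=B22: length_cm >= 93 OR declared <= 1669 → 4481
parcel=B27: length_cm >= 19 AND service IN ('express', 'economy', 'air') → 8658
parcel=B29: length_cm >= 93 OR declared <= 1669 → 3474
parcel=B48: length_cm >= 93 OR declared <= 1669 → 1616
parcel=B70: length_cm >= 93 OR declared <= 1669 → 2665
parcel=B71: length_cm >= 93 OR declared <= 1669 → 1892
parcel=B75: ELSE → 3406
parcel=B97: length_cm >= 93 OR declared <= 1669 → 3150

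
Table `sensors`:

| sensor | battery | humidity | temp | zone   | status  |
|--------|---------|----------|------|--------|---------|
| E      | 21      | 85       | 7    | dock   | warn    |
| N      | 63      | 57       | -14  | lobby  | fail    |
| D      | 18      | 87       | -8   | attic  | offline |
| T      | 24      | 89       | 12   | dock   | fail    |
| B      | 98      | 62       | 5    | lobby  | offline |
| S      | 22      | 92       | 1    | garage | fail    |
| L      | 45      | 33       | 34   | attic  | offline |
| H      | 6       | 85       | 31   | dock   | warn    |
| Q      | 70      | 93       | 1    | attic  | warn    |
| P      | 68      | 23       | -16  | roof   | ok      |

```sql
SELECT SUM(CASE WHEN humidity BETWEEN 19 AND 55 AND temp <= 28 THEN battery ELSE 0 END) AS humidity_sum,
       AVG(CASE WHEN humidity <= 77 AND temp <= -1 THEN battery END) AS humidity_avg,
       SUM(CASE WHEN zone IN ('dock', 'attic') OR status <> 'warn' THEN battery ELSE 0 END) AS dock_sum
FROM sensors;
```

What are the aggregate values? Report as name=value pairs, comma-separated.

[humidity_sum: humidity BETWEEN 19 AND 55 AND temp <= 28]
sensor=E: ✗
sensor=N: ✗
sensor=D: ✗
sensor=T: ✗
sensor=B: ✗
sensor=S: ✗
sensor=L: ✗
sensor=H: ✗
sensor=Q: ✗
sensor=P: ✓ → 68
humidity_sum = 68
—
[humidity_avg: humidity <= 77 AND temp <= -1]
sensor=E: ✗
sensor=N: ✓ → 63
sensor=D: ✗
sensor=T: ✗
sensor=B: ✗
sensor=S: ✗
sensor=L: ✗
sensor=H: ✗
sensor=Q: ✗
sensor=P: ✓ → 68
humidity_avg = (63 + 68) / 2 = 65.5
—
[dock_sum: zone IN ('dock', 'attic') OR status <> 'warn']
sensor=E: ✓ → 21
sensor=N: ✓ → 63
sensor=D: ✓ → 18
sensor=T: ✓ → 24
sensor=B: ✓ → 98
sensor=S: ✓ → 22
sensor=L: ✓ → 45
sensor=H: ✓ → 6
sensor=Q: ✓ → 70
sensor=P: ✓ → 68
dock_sum = 21 + 63 + 18 + 24 + 98 + 22 + 45 + 6 + 70 + 68 = 435

humidity_sum=68, humidity_avg=65.5, dock_sum=435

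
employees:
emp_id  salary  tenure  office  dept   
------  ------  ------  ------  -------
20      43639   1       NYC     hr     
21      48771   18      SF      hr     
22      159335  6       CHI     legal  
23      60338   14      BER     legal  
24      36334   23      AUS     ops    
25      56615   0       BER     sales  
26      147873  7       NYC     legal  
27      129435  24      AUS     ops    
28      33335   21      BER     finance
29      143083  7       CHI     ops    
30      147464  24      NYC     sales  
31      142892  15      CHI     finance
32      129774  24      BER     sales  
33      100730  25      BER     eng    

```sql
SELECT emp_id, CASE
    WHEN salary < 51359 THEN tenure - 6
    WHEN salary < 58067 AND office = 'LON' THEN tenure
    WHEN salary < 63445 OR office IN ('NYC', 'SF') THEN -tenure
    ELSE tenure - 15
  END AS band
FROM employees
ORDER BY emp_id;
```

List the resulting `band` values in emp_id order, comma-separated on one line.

emp_id=20: salary < 51359 → -5
emp_id=21: salary < 51359 → 12
emp_id=22: ELSE → -9
emp_id=23: salary < 63445 OR office IN ('NYC', 'SF') → -14
emp_id=24: salary < 51359 → 17
emp_id=25: salary < 63445 OR office IN ('NYC', 'SF') → 0
emp_id=26: salary < 63445 OR office IN ('NYC', 'SF') → -7
emp_id=27: ELSE → 9
emp_id=28: salary < 51359 → 15
emp_id=29: ELSE → -8
emp_id=30: salary < 63445 OR office IN ('NYC', 'SF') → -24
emp_id=31: ELSE → 0
emp_id=32: ELSE → 9
emp_id=33: ELSE → 10

-5, 12, -9, -14, 17, 0, -7, 9, 15, -8, -24, 0, 9, 10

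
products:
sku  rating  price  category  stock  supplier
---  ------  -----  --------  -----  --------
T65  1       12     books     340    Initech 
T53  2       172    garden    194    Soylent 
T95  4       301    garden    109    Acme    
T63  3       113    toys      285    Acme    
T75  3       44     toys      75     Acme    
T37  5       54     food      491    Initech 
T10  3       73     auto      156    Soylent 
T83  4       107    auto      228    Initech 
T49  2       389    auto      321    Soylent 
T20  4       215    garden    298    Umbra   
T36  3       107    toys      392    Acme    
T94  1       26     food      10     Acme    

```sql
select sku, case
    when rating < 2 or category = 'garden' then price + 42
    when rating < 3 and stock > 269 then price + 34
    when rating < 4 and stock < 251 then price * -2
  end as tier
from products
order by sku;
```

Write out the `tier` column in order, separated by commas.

sku=T10: rating < 4 and stock < 251 → -146
sku=T20: rating < 2 or category = 'garden' → 257
sku=T36: (no match → NULL) → NULL
sku=T37: (no match → NULL) → NULL
sku=T49: rating < 3 and stock > 269 → 423
sku=T53: rating < 2 or category = 'garden' → 214
sku=T63: (no match → NULL) → NULL
sku=T65: rating < 2 or category = 'garden' → 54
sku=T75: rating < 4 and stock < 251 → -88
sku=T83: (no match → NULL) → NULL
sku=T94: rating < 2 or category = 'garden' → 68
sku=T95: rating < 2 or category = 'garden' → 343

-146, 257, NULL, NULL, 423, 214, NULL, 54, -88, NULL, 68, 343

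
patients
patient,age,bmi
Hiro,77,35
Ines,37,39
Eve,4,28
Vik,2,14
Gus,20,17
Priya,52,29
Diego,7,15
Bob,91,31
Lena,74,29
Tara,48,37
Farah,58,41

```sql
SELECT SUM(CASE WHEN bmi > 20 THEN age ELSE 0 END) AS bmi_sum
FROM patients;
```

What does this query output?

441

patient=Hiro: ✓ → 77
patient=Ines: ✓ → 37
patient=Eve: ✓ → 4
patient=Vik: ✗
patient=Gus: ✗
patient=Priya: ✓ → 52
patient=Diego: ✗
patient=Bob: ✓ → 91
patient=Lena: ✓ → 74
patient=Tara: ✓ → 48
patient=Farah: ✓ → 58
bmi_sum = 77 + 37 + 4 + 52 + 91 + 74 + 48 + 58 = 441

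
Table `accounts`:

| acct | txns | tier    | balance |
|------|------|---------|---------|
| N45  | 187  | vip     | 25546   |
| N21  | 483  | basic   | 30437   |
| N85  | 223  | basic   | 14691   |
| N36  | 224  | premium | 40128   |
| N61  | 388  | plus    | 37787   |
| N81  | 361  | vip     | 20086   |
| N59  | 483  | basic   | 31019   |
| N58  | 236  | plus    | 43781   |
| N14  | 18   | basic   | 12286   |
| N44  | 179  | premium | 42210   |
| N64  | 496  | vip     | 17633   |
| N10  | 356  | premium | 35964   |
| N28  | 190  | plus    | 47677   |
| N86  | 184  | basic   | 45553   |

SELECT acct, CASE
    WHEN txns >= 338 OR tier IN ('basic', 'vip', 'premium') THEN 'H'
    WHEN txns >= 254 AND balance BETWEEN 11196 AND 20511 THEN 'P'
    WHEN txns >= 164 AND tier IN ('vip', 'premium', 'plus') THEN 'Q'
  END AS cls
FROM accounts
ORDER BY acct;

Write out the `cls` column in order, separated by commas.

acct=N10: txns >= 338 OR tier IN ('basic', 'vip', 'premium') → H
acct=N14: txns >= 338 OR tier IN ('basic', 'vip', 'premium') → H
acct=N21: txns >= 338 OR tier IN ('basic', 'vip', 'premium') → H
acct=N28: txns >= 164 AND tier IN ('vip', 'premium', 'plus') → Q
acct=N36: txns >= 338 OR tier IN ('basic', 'vip', 'premium') → H
acct=N44: txns >= 338 OR tier IN ('basic', 'vip', 'premium') → H
acct=N45: txns >= 338 OR tier IN ('basic', 'vip', 'premium') → H
acct=N58: txns >= 164 AND tier IN ('vip', 'premium', 'plus') → Q
acct=N59: txns >= 338 OR tier IN ('basic', 'vip', 'premium') → H
acct=N61: txns >= 338 OR tier IN ('basic', 'vip', 'premium') → H
acct=N64: txns >= 338 OR tier IN ('basic', 'vip', 'premium') → H
acct=N81: txns >= 338 OR tier IN ('basic', 'vip', 'premium') → H
acct=N85: txns >= 338 OR tier IN ('basic', 'vip', 'premium') → H
acct=N86: txns >= 338 OR tier IN ('basic', 'vip', 'premium') → H

H, H, H, Q, H, H, H, Q, H, H, H, H, H, H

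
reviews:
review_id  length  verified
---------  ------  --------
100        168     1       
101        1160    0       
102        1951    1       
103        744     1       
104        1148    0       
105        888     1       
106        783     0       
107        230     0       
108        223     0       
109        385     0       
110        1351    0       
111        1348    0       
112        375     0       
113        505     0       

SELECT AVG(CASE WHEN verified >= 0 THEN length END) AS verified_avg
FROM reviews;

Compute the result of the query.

review_id=100: ✓ → 168
review_id=101: ✓ → 1160
review_id=102: ✓ → 1951
review_id=103: ✓ → 744
review_id=104: ✓ → 1148
review_id=105: ✓ → 888
review_id=106: ✓ → 783
review_id=107: ✓ → 230
review_id=108: ✓ → 223
review_id=109: ✓ → 385
review_id=110: ✓ → 1351
review_id=111: ✓ → 1348
review_id=112: ✓ → 375
review_id=113: ✓ → 505
verified_avg = (168 + 1160 + 1951 + 744 + 1148 + 888 + 783 + 230 + 223 + 385 + 1351 + 1348 + 375 + 505) / 14 = 804.2142857143

804.2142857143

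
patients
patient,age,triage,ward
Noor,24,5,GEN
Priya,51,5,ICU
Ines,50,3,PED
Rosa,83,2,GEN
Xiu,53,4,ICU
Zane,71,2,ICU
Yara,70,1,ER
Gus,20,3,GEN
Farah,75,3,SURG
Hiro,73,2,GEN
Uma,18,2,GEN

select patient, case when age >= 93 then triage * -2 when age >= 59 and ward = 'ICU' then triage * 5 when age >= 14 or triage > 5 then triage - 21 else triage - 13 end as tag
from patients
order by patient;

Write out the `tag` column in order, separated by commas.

-18, -18, -19, -18, -16, -16, -19, -19, -17, -20, 10

patient=Farah: age >= 14 or triage > 5 → -18
patient=Gus: age >= 14 or triage > 5 → -18
patient=Hiro: age >= 14 or triage > 5 → -19
patient=Ines: age >= 14 or triage > 5 → -18
patient=Noor: age >= 14 or triage > 5 → -16
patient=Priya: age >= 14 or triage > 5 → -16
patient=Rosa: age >= 14 or triage > 5 → -19
patient=Uma: age >= 14 or triage > 5 → -19
patient=Xiu: age >= 14 or triage > 5 → -17
patient=Yara: age >= 14 or triage > 5 → -20
patient=Zane: age >= 59 and ward = 'ICU' → 10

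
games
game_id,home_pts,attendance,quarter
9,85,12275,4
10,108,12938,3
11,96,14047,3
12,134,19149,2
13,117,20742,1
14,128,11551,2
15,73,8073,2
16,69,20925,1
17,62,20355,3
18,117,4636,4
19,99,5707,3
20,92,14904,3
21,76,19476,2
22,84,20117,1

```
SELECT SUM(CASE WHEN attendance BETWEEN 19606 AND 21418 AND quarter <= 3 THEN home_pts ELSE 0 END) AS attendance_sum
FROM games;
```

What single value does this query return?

332

game_id=9: ✗
game_id=10: ✗
game_id=11: ✗
game_id=12: ✗
game_id=13: ✓ → 117
game_id=14: ✗
game_id=15: ✗
game_id=16: ✓ → 69
game_id=17: ✓ → 62
game_id=18: ✗
game_id=19: ✗
game_id=20: ✗
game_id=21: ✗
game_id=22: ✓ → 84
attendance_sum = 117 + 69 + 62 + 84 = 332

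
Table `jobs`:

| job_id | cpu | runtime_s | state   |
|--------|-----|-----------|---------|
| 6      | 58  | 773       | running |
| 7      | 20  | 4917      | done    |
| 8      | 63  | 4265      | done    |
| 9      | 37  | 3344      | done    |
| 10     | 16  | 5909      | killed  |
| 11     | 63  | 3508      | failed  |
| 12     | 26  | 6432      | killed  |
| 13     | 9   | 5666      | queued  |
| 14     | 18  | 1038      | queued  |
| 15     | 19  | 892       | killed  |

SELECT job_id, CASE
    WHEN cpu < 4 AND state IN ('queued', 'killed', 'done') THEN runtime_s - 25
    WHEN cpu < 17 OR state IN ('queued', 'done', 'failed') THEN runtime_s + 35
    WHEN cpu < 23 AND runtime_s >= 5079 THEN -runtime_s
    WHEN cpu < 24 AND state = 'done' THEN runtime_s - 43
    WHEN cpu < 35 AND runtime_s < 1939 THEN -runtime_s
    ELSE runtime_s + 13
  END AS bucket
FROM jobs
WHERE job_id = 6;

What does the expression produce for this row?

job_id = 6: cpu=58, runtime_s=773, state=running.
cpu < 4 AND state IN ('queued', 'killed', 'done') → false
cpu < 17 OR state IN ('queued', 'done', 'failed') → false
cpu < 23 AND runtime_s >= 5079 → false
cpu < 24 AND state = 'done' → false
cpu < 35 AND runtime_s < 1939 → false
No prior WHEN matched → ELSE → 786

786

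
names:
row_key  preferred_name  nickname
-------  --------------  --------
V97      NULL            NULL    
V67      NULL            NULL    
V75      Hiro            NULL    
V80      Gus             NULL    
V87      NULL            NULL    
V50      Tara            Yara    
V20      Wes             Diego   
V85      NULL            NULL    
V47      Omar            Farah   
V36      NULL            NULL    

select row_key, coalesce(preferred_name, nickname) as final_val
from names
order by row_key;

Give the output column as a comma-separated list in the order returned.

Wes, NULL, Omar, Tara, NULL, Hiro, Gus, NULL, NULL, NULL

row_key=V20: preferred_name=Wes → Wes
row_key=V36: preferred_name=NULL, nickname=NULL (all NULL) → NULL
row_key=V47: preferred_name=Omar → Omar
row_key=V50: preferred_name=Tara → Tara
row_key=V67: preferred_name=NULL, nickname=NULL (all NULL) → NULL
row_key=V75: preferred_name=Hiro → Hiro
row_key=V80: preferred_name=Gus → Gus
row_key=V85: preferred_name=NULL, nickname=NULL (all NULL) → NULL
row_key=V87: preferred_name=NULL, nickname=NULL (all NULL) → NULL
row_key=V97: preferred_name=NULL, nickname=NULL (all NULL) → NULL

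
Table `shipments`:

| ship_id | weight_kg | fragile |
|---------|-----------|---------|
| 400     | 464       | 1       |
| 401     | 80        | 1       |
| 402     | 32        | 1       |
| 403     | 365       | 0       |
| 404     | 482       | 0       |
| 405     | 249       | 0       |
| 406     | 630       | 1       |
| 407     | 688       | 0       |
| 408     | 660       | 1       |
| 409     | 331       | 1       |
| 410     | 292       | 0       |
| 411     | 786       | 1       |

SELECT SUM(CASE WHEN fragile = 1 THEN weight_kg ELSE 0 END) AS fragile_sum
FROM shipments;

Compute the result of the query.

2983

ship_id=400: ✓ → 464
ship_id=401: ✓ → 80
ship_id=402: ✓ → 32
ship_id=403: ✗
ship_id=404: ✗
ship_id=405: ✗
ship_id=406: ✓ → 630
ship_id=407: ✗
ship_id=408: ✓ → 660
ship_id=409: ✓ → 331
ship_id=410: ✗
ship_id=411: ✓ → 786
fragile_sum = 464 + 80 + 32 + 630 + 660 + 331 + 786 = 2983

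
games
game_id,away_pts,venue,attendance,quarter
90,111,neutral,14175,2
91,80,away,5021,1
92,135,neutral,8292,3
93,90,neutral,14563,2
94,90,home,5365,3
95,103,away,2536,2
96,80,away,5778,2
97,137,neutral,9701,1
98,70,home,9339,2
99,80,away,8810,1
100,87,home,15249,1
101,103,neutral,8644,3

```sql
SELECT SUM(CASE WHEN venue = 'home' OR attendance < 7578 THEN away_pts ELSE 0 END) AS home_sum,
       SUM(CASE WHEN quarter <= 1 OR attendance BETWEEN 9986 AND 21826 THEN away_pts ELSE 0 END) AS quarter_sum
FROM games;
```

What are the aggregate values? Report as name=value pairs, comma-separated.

home_sum=510, quarter_sum=585

[home_sum: venue = 'home' OR attendance < 7578]
game_id=90: ✗
game_id=91: ✓ → 80
game_id=92: ✗
game_id=93: ✗
game_id=94: ✓ → 90
game_id=95: ✓ → 103
game_id=96: ✓ → 80
game_id=97: ✗
game_id=98: ✓ → 70
game_id=99: ✗
game_id=100: ✓ → 87
game_id=101: ✗
home_sum = 80 + 90 + 103 + 80 + 70 + 87 = 510
—
[quarter_sum: quarter <= 1 OR attendance BETWEEN 9986 AND 21826]
game_id=90: ✓ → 111
game_id=91: ✓ → 80
game_id=92: ✗
game_id=93: ✓ → 90
game_id=94: ✗
game_id=95: ✗
game_id=96: ✗
game_id=97: ✓ → 137
game_id=98: ✗
game_id=99: ✓ → 80
game_id=100: ✓ → 87
game_id=101: ✗
quarter_sum = 111 + 80 + 90 + 137 + 80 + 87 = 585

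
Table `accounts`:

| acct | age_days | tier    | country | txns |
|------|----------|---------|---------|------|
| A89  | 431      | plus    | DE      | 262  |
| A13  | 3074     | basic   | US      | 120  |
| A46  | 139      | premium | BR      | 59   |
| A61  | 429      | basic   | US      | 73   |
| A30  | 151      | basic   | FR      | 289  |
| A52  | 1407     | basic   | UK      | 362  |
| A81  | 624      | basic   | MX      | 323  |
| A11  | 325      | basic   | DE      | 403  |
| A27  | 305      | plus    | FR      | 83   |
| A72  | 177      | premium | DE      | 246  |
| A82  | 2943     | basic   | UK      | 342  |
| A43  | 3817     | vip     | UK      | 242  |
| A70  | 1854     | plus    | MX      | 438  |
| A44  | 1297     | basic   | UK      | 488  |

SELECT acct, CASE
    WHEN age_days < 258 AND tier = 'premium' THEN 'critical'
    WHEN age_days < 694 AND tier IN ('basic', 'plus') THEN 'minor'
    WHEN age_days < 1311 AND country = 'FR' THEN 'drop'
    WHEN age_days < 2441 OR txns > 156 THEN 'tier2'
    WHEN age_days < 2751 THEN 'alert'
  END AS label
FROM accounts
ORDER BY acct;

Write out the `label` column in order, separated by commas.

minor, NULL, minor, minor, tier2, tier2, critical, tier2, minor, tier2, critical, minor, tier2, minor

acct=A11: age_days < 694 AND tier IN ('basic', 'plus') → minor
acct=A13: (no match → NULL) → NULL
acct=A27: age_days < 694 AND tier IN ('basic', 'plus') → minor
acct=A30: age_days < 694 AND tier IN ('basic', 'plus') → minor
acct=A43: age_days < 2441 OR txns > 156 → tier2
acct=A44: age_days < 2441 OR txns > 156 → tier2
acct=A46: age_days < 258 AND tier = 'premium' → critical
acct=A52: age_days < 2441 OR txns > 156 → tier2
acct=A61: age_days < 694 AND tier IN ('basic', 'plus') → minor
acct=A70: age_days < 2441 OR txns > 156 → tier2
acct=A72: age_days < 258 AND tier = 'premium' → critical
acct=A81: age_days < 694 AND tier IN ('basic', 'plus') → minor
acct=A82: age_days < 2441 OR txns > 156 → tier2
acct=A89: age_days < 694 AND tier IN ('basic', 'plus') → minor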